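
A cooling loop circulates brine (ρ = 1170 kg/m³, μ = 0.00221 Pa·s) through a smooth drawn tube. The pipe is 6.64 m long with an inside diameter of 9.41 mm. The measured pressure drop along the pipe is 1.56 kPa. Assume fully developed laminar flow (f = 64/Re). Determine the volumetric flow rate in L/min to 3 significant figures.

For laminar flow, f = 64/Re with Re = ρVD/μ, so Darcy-Weisbach reduces to ΔP = 32μLV/D². Solving for V: V = ΔP·D²/(32μL) = 1560·(0.00941)²/(32·0.00221·6.64) = 0.2942 m/s.
Check: Re = ρVD/μ = 1170·0.2942·0.00941/0.00221 = 1465 < 2300, so the laminar assumption holds.
Q = V·A = 0.2942·(π/4·0.00941²) = 2.046e-05 m³/s = 1.23 L/min.

Q ≈ 1.23 L/min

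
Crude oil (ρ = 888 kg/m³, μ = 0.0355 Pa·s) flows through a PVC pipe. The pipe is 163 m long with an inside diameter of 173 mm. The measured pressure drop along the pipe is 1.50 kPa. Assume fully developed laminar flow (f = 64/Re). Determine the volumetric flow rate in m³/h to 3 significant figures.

For laminar flow, f = 64/Re with Re = ρVD/μ, so Darcy-Weisbach reduces to ΔP = 32μLV/D². Solving for V: V = ΔP·D²/(32μL) = 1500·(0.173)²/(32·0.0355·163) = 0.2424 m/s.
Check: Re = ρVD/μ = 888·0.2424·0.173/0.0355 = 1049 < 2300, so the laminar assumption holds.
Q = V·A = 0.2424·(π/4·0.173²) = 0.005699 m³/s = 20.5 m³/h.

Q ≈ 20.5 m³/h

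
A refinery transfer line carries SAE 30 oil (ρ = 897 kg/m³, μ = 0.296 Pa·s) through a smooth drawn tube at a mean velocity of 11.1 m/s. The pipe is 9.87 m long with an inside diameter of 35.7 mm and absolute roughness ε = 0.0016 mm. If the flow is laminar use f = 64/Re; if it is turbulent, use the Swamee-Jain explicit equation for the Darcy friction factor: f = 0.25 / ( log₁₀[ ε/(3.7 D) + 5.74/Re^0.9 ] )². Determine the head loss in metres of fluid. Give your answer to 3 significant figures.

h_f ≈ 92.5 m

Reynolds number Re = ρVD/μ = 897 · 11.1 · 0.0357 / 0.296 = 1201.
Re < 2300 → laminar flow, so f = 64/Re = 64/1201 = 0.0533 (the turbulent correlation is not needed).
Darcy-Weisbach: ΔP = f(L/D)(ρV²/2) = 0.0533·(9.87/0.0357)·(897·11.1²/2) = 0.0533·276.5·5.526e+04 = 8.142e+05 Pa.
Head loss h_f = ΔP/(ρg) = 8.142e+05/(897·9.81) = 92.5 m.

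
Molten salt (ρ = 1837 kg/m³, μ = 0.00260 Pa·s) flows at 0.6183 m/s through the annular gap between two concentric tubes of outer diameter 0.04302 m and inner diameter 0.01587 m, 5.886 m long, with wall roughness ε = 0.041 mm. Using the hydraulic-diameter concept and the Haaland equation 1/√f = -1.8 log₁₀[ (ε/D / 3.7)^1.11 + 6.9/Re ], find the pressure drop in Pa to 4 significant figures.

ΔP ≈ 2410 Pa

Hydraulic diameter D_h = 4A/P = D_o - D_i = 0.04302 - 0.01587 = 0.02715 m.
Re = ρVD_h/μ = 1837·0.6183·0.02715/0.0026 = 1.186e+04.
ε/D_h = 4.1e-05/0.02715 = 0.00151; Haaland gives 1/√f = -1.8 log₁₀[0.000173+0.000582] = 5.62, so f = 0.03166.
ΔP = f(L/D_h)(ρV²/2) = 0.03166·5.886/0.02715·351.1 = 2410 Pa.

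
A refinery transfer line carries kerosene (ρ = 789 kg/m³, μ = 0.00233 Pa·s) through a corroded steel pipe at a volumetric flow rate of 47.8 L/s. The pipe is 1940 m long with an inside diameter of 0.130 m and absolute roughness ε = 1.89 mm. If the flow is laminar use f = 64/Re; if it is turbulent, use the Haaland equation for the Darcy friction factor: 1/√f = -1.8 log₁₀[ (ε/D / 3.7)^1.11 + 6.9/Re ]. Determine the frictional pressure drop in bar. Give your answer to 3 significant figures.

ΔP ≈ 33.3 bar

Q = 47.8 L/s = 47.8/1000 = 0.0478 m³/s.
Cross-sectional area A = πD²/4 = π(0.13)²/4 = 0.01327 m²; mean velocity V = Q/A = 0.0478/0.01327 = 3.601 m/s.
Reynolds number Re = ρVD/μ = 789 · 3.601 · 0.13 / 0.00233 = 1.585e+05.
Re > 4000 → turbulent. Relative roughness ε/D = 0.00189/0.13 = 0.0145. Haaland: 1/√f = -1.8 log₁₀[(0.0145/3.7)^1.11 + 6.9/1.585e+05] = -1.8 log₁₀[0.00214 + 4.35e-05] = 4.791, so f = 0.04357.
Darcy-Weisbach: ΔP = f(L/D)(ρV²/2) = 0.04357·(1940/0.13)·(789·3.601²/2) = 0.04357·1.492e+04·5116 = 3.327e+06 Pa.
ΔP = 3.327e+06 Pa = 33.3 bar.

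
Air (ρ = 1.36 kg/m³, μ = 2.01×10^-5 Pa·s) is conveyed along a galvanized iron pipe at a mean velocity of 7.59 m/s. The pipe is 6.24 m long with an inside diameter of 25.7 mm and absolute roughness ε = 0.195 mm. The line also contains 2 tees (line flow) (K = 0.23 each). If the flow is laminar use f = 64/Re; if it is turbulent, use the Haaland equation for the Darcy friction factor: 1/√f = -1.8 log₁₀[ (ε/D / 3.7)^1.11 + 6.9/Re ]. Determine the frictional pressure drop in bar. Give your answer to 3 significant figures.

ΔP ≈ 0.00391 bar

Reynolds number Re = ρVD/μ = 1.36 · 7.59 · 0.0257 / 2.01e-05 = 1.32e+04.
Re > 4000 → turbulent. Relative roughness ε/D = 0.000195/0.0257 = 0.00759. Haaland: 1/√f = -1.8 log₁₀[(0.00759/3.7)^1.11 + 6.9/1.32e+04] = -1.8 log₁₀[0.00104 + 0.000523] = 5.052, so f = 0.03918.
Total minor-loss coefficient ΣK = 2·0.23 = 0.46.
ΔP = [f·L/D + ΣK]·(ρV²/2) = [0.03918·6.24/0.0257 + 0.46]·(1.36·7.59²/2) = [9.513 + 0.46]·39.17 = 390.7 Pa.
ΔP = 390.7 Pa = 0.00391 bar.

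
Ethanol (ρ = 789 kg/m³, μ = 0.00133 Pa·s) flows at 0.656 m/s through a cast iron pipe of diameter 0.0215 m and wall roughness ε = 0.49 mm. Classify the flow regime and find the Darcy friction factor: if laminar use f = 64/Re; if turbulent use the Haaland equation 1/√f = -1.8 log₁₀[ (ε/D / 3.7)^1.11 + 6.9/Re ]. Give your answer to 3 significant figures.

Re = ρVD/μ = 789·0.656·0.0215/0.00133 = 8367.
Re > 4000 → turbulent. ε/D = 0.00049/0.0215 = 0.0228; Haaland: 1/√f = -1.8 log₁₀[0.00352 + 0.000825] = 4.252, so f = 0.05531.

f ≈ 0.0553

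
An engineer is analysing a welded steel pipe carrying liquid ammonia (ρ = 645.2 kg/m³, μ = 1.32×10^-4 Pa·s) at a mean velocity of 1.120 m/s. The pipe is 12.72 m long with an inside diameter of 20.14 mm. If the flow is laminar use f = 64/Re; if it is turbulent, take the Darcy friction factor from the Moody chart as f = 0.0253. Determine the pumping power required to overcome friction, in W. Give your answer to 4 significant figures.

P ≈ 2.307 W

Reynolds number Re = ρVD/μ = 645.2 · 1.12 · 0.02014 / 0.000132 = 1.103e+05.
Re > 4000 → turbulent; use the Moody-chart value f = 0.0253.
Darcy-Weisbach: ΔP = f(L/D)(ρV²/2) = 0.0253·(12.72/0.02014)·(645.2·1.12²/2) = 0.0253·631.6·404.7 = 6466 Pa.
Q = V·A = 1.12·0.0003186 = 0.0003568 m³/s.
Pumping power P = QΔP = 0.0003568·6466 = 2.3071 W = 2.307 W.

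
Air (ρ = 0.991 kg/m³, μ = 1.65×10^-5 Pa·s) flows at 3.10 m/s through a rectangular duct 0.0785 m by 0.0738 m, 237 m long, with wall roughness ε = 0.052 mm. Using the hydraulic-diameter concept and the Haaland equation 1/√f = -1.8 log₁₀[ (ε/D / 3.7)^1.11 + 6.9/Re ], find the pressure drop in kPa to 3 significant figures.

Hydraulic diameter D_h = 4A/P = 4·(0.0785·0.0738)/(2·(0.0785+0.0738)) = 0.02317/0.3046 = 0.07608 m.
Re = ρVD_h/μ = 0.991·3.1·0.07608/1.65e-05 = 1.416e+04.
ε/D_h = 5.2e-05/0.07608 = 0.000684; Haaland gives 1/√f = -1.8 log₁₀[7.18e-05+0.000487] = 5.855, so f = 0.02917.
ΔP = f(L/D_h)(ρV²/2) = 0.02917·237/0.07608·4.762 = 432.7 Pa.
ΔP = 0.433 kPa.

ΔP ≈ 0.433 kPa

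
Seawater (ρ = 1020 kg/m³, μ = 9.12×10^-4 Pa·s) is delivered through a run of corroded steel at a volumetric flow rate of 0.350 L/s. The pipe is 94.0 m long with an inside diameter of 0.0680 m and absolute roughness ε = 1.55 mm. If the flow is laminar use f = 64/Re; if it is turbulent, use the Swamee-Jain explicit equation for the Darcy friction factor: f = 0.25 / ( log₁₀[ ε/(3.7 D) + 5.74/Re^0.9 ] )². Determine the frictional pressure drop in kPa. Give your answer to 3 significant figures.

ΔP ≈ 0.374 kPa

Q = 0.350 L/s = 0.350/1000 = 0.00035 m³/s.
Cross-sectional area A = πD²/4 = π(0.068)²/4 = 0.003632 m²; mean velocity V = Q/A = 0.00035/0.003632 = 0.09637 m/s.
Reynolds number Re = ρVD/μ = 1020 · 0.09637 · 0.068 / 0.000912 = 7330.
Re > 4000 → turbulent. Relative roughness ε/D = 0.00155/0.068 = 0.0228. Swamee-Jain: f = 0.25/(log₁₀[0.0228/3.7 + 5.74/7330^0.9])² = 0.25/(log₁₀[0.00616 + 0.00191])² = 0.25/(-2.093)² = 0.05706.
Darcy-Weisbach: ΔP = f(L/D)(ρV²/2) = 0.05706·(94/0.068)·(1020·0.09637²/2) = 0.05706·1382·4.737 = 373.6 Pa.
ΔP = 373.6 Pa = 0.374 kPa.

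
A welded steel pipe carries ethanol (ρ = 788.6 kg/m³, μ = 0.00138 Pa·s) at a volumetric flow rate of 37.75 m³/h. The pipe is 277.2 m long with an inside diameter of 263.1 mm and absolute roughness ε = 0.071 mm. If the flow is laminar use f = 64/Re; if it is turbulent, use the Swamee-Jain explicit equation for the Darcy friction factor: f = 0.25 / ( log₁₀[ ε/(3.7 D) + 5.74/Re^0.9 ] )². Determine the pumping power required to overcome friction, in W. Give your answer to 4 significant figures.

P ≈ 3.948 W

Q = 37.75 m³/h = 37.75/3600 = 0.01049 m³/s.
Cross-sectional area A = πD²/4 = π(0.2631)²/4 = 0.05437 m²; mean velocity V = Q/A = 0.01049/0.05437 = 0.1929 m/s.
Reynolds number Re = ρVD/μ = 788.6 · 0.1929 · 0.2631 / 0.00138 = 2.9e+04.
Re > 4000 → turbulent. Relative roughness ε/D = 7.1e-05/0.2631 = 0.00027. Swamee-Jain: f = 0.25/(log₁₀[0.00027/3.7 + 5.74/2.9e+04^0.9])² = 0.25/(log₁₀[7.29e-05 + 0.000553])² = 0.25/(-3.203)² = 0.02436.
Darcy-Weisbach: ΔP = f(L/D)(ρV²/2) = 0.02436·(277.2/0.2631)·(788.6·0.1929²/2) = 0.02436·1054·14.67 = 376.5 Pa.
Pumping power P = QΔP = 0.01049·376.5 = 3.9481 W = 3.948 W.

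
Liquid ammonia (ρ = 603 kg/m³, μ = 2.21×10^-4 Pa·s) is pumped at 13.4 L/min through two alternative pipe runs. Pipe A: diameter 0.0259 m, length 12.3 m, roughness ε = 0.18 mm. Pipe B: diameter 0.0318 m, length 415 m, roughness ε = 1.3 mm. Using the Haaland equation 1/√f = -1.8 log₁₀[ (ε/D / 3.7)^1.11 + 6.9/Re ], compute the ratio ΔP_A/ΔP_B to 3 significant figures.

Pipe A: V = Q/A = 0.0002233/0.0005269 = 0.4239 m/s; Re = 2.996e+04; ε/D = 0.00695; Haaland → f = 0.03593; ΔP_A = f(L/D)(ρV²/2) = 924.3 Pa.
Pipe B: V = Q/A = 0.0002233/0.0007942 = 0.2812 m/s; Re = 2.44e+04; ε/D = 0.0409; Haaland → f = 0.06652; ΔP_B = f(L/D)(ρV²/2) = 2.07e+04 Pa.
ΔP_A/ΔP_B = 924.3/2.07e+04 = 0.0447.

ΔP_A/ΔP_B ≈ 0.0447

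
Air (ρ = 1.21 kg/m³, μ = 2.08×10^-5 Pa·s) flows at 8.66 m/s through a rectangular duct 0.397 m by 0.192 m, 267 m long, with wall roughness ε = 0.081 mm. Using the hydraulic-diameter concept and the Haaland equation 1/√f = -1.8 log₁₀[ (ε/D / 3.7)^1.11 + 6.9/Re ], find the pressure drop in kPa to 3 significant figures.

ΔP ≈ 0.868 kPa

Hydraulic diameter D_h = 4A/P = 4·(0.397·0.192)/(2·(0.397+0.192)) = 0.3049/1.178 = 0.2588 m.
Re = ρVD_h/μ = 1.21·8.66·0.2588/2.08e-05 = 1.304e+05.
ε/D_h = 8.1e-05/0.2588 = 0.000313; Haaland gives 1/√f = -1.8 log₁₀[3.01e-05+5.29e-05] = 7.345, so f = 0.01854.
ΔP = f(L/D_h)(ρV²/2) = 0.01854·267/0.2588·45.37 = 867.6 Pa.
ΔP = 0.868 kPa.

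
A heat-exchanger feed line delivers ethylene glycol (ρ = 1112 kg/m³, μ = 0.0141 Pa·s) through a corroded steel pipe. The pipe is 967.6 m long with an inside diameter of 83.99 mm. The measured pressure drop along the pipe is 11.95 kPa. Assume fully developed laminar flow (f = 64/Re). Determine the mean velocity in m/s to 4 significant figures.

V ≈ 0.1931 m/s

For laminar flow, f = 64/Re with Re = ρVD/μ, so Darcy-Weisbach reduces to ΔP = 32μLV/D². Solving for V: V = ΔP·D²/(32μL) = 1.195e+04·(0.08399)²/(32·0.0141·967.6) = 0.1931 m/s.
Check: Re = ρVD/μ = 1112·0.1931·0.08399/0.0141 = 1279 < 2300, so the laminar assumption holds.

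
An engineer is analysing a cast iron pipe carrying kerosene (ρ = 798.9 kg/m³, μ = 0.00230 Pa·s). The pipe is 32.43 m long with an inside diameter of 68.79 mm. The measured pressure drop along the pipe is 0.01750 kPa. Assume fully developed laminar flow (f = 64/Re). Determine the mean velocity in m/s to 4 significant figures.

V ≈ 0.03469 m/s

For laminar flow, f = 64/Re with Re = ρVD/μ, so Darcy-Weisbach reduces to ΔP = 32μLV/D². Solving for V: V = ΔP·D²/(32μL) = 17.5·(0.06879)²/(32·0.0023·32.43) = 0.03469 m/s.
Check: Re = ρVD/μ = 798.9·0.03469·0.06879/0.0023 = 829 < 2300, so the laminar assumption holds.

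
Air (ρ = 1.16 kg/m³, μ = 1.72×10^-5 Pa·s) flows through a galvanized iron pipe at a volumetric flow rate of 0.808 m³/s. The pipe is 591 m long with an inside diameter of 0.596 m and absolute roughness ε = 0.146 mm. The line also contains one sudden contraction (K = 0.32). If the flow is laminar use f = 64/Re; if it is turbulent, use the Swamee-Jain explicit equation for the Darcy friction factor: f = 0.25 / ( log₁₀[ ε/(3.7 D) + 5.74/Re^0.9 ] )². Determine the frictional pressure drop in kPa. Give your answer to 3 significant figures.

ΔP ≈ 0.0921 kPa

Cross-sectional area A = πD²/4 = π(0.596)²/4 = 0.279 m²; mean velocity V = Q/A = 0.808/0.279 = 2.896 m/s.
Reynolds number Re = ρVD/μ = 1.16 · 2.896 · 0.596 / 1.72e-05 = 1.164e+05.
Re > 4000 → turbulent. Relative roughness ε/D = 0.000146/0.596 = 0.000245. Swamee-Jain: f = 0.25/(log₁₀[0.000245/3.7 + 5.74/1.164e+05^0.9])² = 0.25/(log₁₀[6.62e-05 + 0.000158])² = 0.25/(-3.649)² = 0.01878.
Total minor-loss coefficient ΣK = 1·0.32 = 0.32.
ΔP = [f·L/D + ΣK]·(ρV²/2) = [0.01878·591/0.596 + 0.32]·(1.16·2.896²/2) = [18.62 + 0.32]·4.865 = 92.15 Pa.
ΔP = 92.15 Pa = 0.0921 kPa.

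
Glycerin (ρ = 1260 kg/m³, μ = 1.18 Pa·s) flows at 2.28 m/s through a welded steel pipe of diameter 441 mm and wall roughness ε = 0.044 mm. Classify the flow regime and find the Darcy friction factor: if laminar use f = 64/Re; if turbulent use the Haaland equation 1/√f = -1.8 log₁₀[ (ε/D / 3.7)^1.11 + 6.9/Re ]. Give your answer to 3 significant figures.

Re = ρVD/μ = 1260·2.28·0.441/1.18 = 1074.
Re < 2300 → laminar, so f = 64/Re = 0.05961 (roughness is irrelevant in laminar flow).

f ≈ 0.0596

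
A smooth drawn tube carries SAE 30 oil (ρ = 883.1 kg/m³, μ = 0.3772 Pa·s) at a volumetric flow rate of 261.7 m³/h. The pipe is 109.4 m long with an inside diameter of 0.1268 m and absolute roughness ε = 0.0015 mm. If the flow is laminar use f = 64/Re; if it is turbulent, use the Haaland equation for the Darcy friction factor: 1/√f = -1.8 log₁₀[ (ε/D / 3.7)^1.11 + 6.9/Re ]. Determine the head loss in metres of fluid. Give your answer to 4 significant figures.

Q = 261.7 m³/h = 261.7/3600 = 0.07269 m³/s.
Cross-sectional area A = πD²/4 = π(0.1268)²/4 = 0.01263 m²; mean velocity V = Q/A = 0.07269/0.01263 = 5.757 m/s.
Reynolds number Re = ρVD/μ = 883.1 · 5.757 · 0.1268 / 0.377 = 1709.
Re < 2300 → laminar flow, so f = 64/Re = 64/1709 = 0.03745 (the turbulent correlation is not needed).
Darcy-Weisbach: ΔP = f(L/D)(ρV²/2) = 0.03745·(109.4/0.1268)·(883.1·5.757²/2) = 0.03745·862.8·1.463e+04 = 4.728e+05 Pa.
Head loss h_f = ΔP/(ρg) = 4.728e+05/(883.1·9.81) = 54.58 m.

h_f ≈ 54.58 m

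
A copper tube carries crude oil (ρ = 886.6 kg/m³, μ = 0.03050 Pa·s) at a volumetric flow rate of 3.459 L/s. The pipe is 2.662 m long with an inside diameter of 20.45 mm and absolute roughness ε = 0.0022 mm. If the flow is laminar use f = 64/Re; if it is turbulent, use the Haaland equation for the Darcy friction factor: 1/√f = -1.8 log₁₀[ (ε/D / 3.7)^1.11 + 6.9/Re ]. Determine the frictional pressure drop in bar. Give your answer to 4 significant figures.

ΔP ≈ 2.263 bar

Q = 3.459 L/s = 3.459/1000 = 0.003459 m³/s.
Cross-sectional area A = πD²/4 = π(0.02045)²/4 = 0.0003285 m²; mean velocity V = Q/A = 0.003459/0.0003285 = 10.53 m/s.
Reynolds number Re = ρVD/μ = 886.6 · 10.53 · 0.02045 / 0.0305 = 6260.
Re > 4000 → turbulent. Relative roughness ε/D = 2.2e-06/0.02045 = 0.000108. Haaland: 1/√f = -1.8 log₁₀[(0.000108/3.7)^1.11 + 6.9/6260] = -1.8 log₁₀[9.22e-06 + 0.0011] = 5.317, so f = 0.03537.
Darcy-Weisbach: ΔP = f(L/D)(ρV²/2) = 0.03537·(2.662/0.02045)·(886.6·10.53²/2) = 0.03537·130.2·4.916e+04 = 2.263e+05 Pa.
ΔP = 2.263e+05 Pa = 2.263 bar.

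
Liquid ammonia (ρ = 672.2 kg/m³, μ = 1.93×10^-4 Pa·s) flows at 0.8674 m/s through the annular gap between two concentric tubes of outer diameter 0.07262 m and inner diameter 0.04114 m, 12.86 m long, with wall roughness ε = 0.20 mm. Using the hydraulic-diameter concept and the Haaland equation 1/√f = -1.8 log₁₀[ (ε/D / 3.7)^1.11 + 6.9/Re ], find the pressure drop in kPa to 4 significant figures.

Hydraulic diameter D_h = 4A/P = D_o - D_i = 0.07262 - 0.04114 = 0.03148 m.
Re = ρVD_h/μ = 672.2·0.8674·0.03148/0.000193 = 9.51e+04.
ε/D_h = 0.0002/0.03148 = 0.00635; Haaland gives 1/√f = -1.8 log₁₀[0.000852+7.26e-05] = 5.461, so f = 0.03353.
ΔP = f(L/D_h)(ρV²/2) = 0.03353·12.86/0.03148·252.9 = 3464 Pa.
ΔP = 3.464 kPa.

ΔP ≈ 3.464 kPa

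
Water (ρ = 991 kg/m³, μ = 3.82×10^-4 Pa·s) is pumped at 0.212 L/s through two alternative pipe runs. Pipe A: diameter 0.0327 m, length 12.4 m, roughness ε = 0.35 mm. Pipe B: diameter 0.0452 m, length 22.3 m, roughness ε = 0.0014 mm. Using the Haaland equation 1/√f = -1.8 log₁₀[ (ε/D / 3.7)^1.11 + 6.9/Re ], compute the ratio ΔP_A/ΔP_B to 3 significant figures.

ΔP_A/ΔP_B ≈ 4.21

Pipe A: V = Q/A = 0.000212/0.0008398 = 0.2524 m/s; Re = 2.141e+04; ε/D = 0.0107; Haaland → f = 0.04128; ΔP_A = f(L/D)(ρV²/2) = 494.2 Pa.
Pipe B: V = Q/A = 0.000212/0.001605 = 0.1321 m/s; Re = 1.549e+04; ε/D = 3.1e-05; Haaland → f = 0.02752; ΔP_B = f(L/D)(ρV²/2) = 117.4 Pa.
ΔP_A/ΔP_B = 494.2/117.4 = 4.21.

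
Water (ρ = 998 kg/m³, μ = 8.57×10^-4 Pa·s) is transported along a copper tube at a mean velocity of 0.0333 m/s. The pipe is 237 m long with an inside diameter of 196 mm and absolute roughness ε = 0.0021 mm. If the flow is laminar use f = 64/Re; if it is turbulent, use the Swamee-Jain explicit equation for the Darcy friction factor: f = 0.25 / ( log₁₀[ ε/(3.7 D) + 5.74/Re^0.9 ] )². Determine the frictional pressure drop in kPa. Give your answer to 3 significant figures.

Reynolds number Re = ρVD/μ = 998 · 0.0333 · 0.196 / 0.000857 = 7601.
Re > 4000 → turbulent. Relative roughness ε/D = 2.1e-06/0.196 = 1.07e-05. Swamee-Jain: f = 0.25/(log₁₀[1.07e-05/3.7 + 5.74/7601^0.9])² = 0.25/(log₁₀[2.9e-06 + 0.00185])² = 0.25/(-2.733)² = 0.03347.
Darcy-Weisbach: ΔP = f(L/D)(ρV²/2) = 0.03347·(237/0.196)·(998·0.0333²/2) = 0.03347·1209·0.5533 = 22.39 Pa.
ΔP = 22.39 Pa = 0.0224 kPa.

ΔP ≈ 0.0224 kPa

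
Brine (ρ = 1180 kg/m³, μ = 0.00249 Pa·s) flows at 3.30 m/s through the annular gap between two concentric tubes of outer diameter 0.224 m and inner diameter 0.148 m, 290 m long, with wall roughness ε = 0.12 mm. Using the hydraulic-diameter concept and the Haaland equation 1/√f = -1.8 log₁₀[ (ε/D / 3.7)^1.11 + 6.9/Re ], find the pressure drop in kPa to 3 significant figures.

Hydraulic diameter D_h = 4A/P = D_o - D_i = 0.224 - 0.148 = 0.076 m.
Re = ρVD_h/μ = 1180·3.3·0.076/0.00249 = 1.189e+05.
ε/D_h = 0.00012/0.076 = 0.00158; Haaland gives 1/√f = -1.8 log₁₀[0.000182+5.81e-05] = 6.516, so f = 0.02355.
ΔP = f(L/D_h)(ρV²/2) = 0.02355·290/0.076·6425 = 5.774e+05 Pa.
ΔP = 577 kPa.

ΔP ≈ 577 kPa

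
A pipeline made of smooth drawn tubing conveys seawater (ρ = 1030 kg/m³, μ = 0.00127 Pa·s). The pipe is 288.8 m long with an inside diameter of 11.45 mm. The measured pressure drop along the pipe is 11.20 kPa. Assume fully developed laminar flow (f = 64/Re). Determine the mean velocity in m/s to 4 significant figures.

V ≈ 0.1251 m/s

For laminar flow, f = 64/Re with Re = ρVD/μ, so Darcy-Weisbach reduces to ΔP = 32μLV/D². Solving for V: V = ΔP·D²/(32μL) = 1.12e+04·(0.01145)²/(32·0.00127·288.8) = 0.1251 m/s.
Check: Re = ρVD/μ = 1030·0.1251·0.01145/0.00127 = 1162 < 2300, so the laminar assumption holds.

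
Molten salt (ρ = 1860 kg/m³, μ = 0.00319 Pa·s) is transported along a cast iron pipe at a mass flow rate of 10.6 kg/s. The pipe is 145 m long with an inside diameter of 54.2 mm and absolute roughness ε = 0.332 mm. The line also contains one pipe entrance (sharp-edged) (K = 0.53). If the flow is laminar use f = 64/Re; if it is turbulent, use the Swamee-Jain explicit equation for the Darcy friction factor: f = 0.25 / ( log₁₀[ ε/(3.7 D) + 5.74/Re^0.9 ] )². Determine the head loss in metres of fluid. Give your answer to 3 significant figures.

h_f ≈ 28.2 m

A = πD²/4 = π(0.0542)²/4 = 0.002307 m²; mean velocity V = ṁ/(ρA) = 10.6/(1860 · 0.002307) = 2.47 m/s.
Reynolds number Re = ρVD/μ = 1860 · 2.47 · 0.0542 / 0.00319 = 7.806e+04.
Re > 4000 → turbulent. Relative roughness ε/D = 0.000332/0.0542 = 0.00613. Swamee-Jain: f = 0.25/(log₁₀[0.00613/3.7 + 5.74/7.806e+04^0.9])² = 0.25/(log₁₀[0.00166 + 0.000227])² = 0.25/(-2.725)² = 0.03366.
Total minor-loss coefficient ΣK = 1·0.53 = 0.53.
ΔP = [f·L/D + ΣK]·(ρV²/2) = [0.03366·145/0.0542 + 0.53]·(1860·2.47²/2) = [90.05 + 0.53]·5674 = 5.14e+05 Pa.
Head loss h_f = ΔP/(ρg) = 5.14e+05/(1860·9.81) = 28.2 m.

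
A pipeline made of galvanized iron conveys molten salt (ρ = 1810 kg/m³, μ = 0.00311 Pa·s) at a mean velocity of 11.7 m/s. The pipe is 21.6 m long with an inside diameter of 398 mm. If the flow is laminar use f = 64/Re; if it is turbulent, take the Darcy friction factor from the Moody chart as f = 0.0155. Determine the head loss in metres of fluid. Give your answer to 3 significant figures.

Reynolds number Re = ρVD/μ = 1810 · 11.7 · 0.398 / 0.00311 = 2.71e+06.
Re > 4000 → turbulent; use the Moody-chart value f = 0.0155.
Darcy-Weisbach: ΔP = f(L/D)(ρV²/2) = 0.0155·(21.6/0.398)·(1810·11.7²/2) = 0.0155·54.27·1.239e+05 = 1.042e+05 Pa.
Head loss h_f = ΔP/(ρg) = 1.042e+05/(1810·9.81) = 5.87 m.

h_f ≈ 5.87 m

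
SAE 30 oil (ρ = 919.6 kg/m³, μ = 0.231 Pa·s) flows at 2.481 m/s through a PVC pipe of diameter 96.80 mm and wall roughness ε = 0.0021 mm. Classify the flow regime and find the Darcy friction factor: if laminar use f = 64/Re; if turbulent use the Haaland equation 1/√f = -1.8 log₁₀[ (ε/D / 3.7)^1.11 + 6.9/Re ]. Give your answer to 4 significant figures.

f ≈ 0.06694

Re = ρVD/μ = 919.6·2.481·0.0968/0.231 = 956.1.
Re < 2300 → laminar, so f = 64/Re = 0.06694 (roughness is irrelevant in laminar flow).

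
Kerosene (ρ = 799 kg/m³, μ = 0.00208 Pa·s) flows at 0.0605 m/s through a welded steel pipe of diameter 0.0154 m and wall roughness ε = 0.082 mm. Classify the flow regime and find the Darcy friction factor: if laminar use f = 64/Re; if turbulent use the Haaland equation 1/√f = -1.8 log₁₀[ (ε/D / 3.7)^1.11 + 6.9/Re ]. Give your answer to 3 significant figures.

f ≈ 0.179

Re = ρVD/μ = 799·0.0605·0.0154/0.00208 = 357.9.
Re < 2300 → laminar, so f = 64/Re = 0.1788 (roughness is irrelevant in laminar flow).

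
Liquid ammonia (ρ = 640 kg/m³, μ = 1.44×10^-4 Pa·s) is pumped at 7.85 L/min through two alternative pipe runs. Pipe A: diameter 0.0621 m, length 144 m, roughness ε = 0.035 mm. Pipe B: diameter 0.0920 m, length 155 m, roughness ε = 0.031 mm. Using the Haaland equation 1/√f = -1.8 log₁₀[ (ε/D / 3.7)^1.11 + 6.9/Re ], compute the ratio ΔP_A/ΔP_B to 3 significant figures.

ΔP_A/ΔP_B ≈ 6.04

Pipe A: V = Q/A = 0.0001308/0.003029 = 0.0432 m/s; Re = 1.192e+04; ε/D = 0.000564; Haaland → f = 0.03021; ΔP_A = f(L/D)(ρV²/2) = 41.83 Pa.
Pipe B: V = Q/A = 0.0001308/0.006648 = 0.01968 m/s; Re = 8047; ε/D = 0.000337; Haaland → f = 0.03317; ΔP_B = f(L/D)(ρV²/2) = 6.926 Pa.
ΔP_A/ΔP_B = 41.83/6.926 = 6.04.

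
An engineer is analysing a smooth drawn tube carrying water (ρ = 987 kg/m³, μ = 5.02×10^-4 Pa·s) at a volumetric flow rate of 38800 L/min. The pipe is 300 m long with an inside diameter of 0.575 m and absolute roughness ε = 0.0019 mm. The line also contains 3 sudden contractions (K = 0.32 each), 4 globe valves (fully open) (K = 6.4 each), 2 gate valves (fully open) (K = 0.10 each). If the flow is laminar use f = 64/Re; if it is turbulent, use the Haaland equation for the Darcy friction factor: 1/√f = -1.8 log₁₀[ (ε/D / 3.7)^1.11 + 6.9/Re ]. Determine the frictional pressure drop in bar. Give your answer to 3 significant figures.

Q = 38800 L/min = 38800/60000 = 0.6467 m³/s.
Cross-sectional area A = πD²/4 = π(0.575)²/4 = 0.2597 m²; mean velocity V = Q/A = 0.6467/0.2597 = 2.49 m/s.
Reynolds number Re = ρVD/μ = 987 · 2.49 · 0.575 / 0.000502 = 2.815e+06.
Re > 4000 → turbulent. Relative roughness ε/D = 1.9e-06/0.575 = 3.3e-06. Haaland: 1/√f = -1.8 log₁₀[(3.3e-06/3.7)^1.11 + 6.9/2.815e+06] = -1.8 log₁₀[1.93e-07 + 2.45e-06] = 10.04, so f = 0.00992.
Total minor-loss coefficient ΣK = 3·0.32 + 4·6.4 + 2·0.1 = 26.8.
ΔP = [f·L/D + ΣK]·(ρV²/2) = [0.00992·300/0.575 + 26.8]·(987·2.49²/2) = [5.176 + 26.8]·3061 = 9.774e+04 Pa.
ΔP = 9.774e+04 Pa = 0.977 bar.

ΔP ≈ 0.977 bar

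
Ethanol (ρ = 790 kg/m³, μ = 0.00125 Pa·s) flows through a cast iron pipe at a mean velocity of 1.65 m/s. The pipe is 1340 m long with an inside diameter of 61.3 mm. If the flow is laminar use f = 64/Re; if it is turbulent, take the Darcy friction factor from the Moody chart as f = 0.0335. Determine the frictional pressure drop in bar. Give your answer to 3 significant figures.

Reynolds number Re = ρVD/μ = 790 · 1.65 · 0.0613 / 0.00125 = 6.392e+04.
Re > 4000 → turbulent; use the Moody-chart value f = 0.0335.
Darcy-Weisbach: ΔP = f(L/D)(ρV²/2) = 0.0335·(1340/0.0613)·(790·1.65²/2) = 0.0335·2.186e+04·1075 = 7.875e+05 Pa.
ΔP = 7.875e+05 Pa = 7.88 bar.

ΔP ≈ 7.88 bar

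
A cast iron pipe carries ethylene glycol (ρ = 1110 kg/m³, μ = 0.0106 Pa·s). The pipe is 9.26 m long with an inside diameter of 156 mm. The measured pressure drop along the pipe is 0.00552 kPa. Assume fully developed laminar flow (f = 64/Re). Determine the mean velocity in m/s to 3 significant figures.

For laminar flow, f = 64/Re with Re = ρVD/μ, so Darcy-Weisbach reduces to ΔP = 32μLV/D². Solving for V: V = ΔP·D²/(32μL) = 5.52·(0.156)²/(32·0.0106·9.26) = 0.04277 m/s.
Check: Re = ρVD/μ = 1110·0.04277·0.156/0.0106 = 698.7 < 2300, so the laminar assumption holds.

V ≈ 0.0428 m/s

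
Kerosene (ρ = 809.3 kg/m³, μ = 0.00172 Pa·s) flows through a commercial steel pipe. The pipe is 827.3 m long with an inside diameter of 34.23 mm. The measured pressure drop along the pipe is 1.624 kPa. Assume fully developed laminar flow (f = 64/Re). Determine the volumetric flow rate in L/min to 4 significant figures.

For laminar flow, f = 64/Re with Re = ρVD/μ, so Darcy-Weisbach reduces to ΔP = 32μLV/D². Solving for V: V = ΔP·D²/(32μL) = 1624·(0.03423)²/(32·0.00172·827.3) = 0.04179 m/s.
Check: Re = ρVD/μ = 809.3·0.04179·0.03423/0.00172 = 673 < 2300, so the laminar assumption holds.
Q = V·A = 0.04179·(π/4·0.03423²) = 3.846e-05 m³/s = 2.307 L/min.

Q ≈ 2.307 L/min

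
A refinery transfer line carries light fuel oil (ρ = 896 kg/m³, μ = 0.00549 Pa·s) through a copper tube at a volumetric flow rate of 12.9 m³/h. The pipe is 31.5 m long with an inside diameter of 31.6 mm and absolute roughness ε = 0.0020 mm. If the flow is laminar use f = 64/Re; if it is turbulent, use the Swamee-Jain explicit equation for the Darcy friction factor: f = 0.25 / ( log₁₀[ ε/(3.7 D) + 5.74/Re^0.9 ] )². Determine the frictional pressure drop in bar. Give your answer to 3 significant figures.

ΔP ≈ 2.33 bar

Q = 12.9 m³/h = 12.9/3600 = 0.003583 m³/s.
Cross-sectional area A = πD²/4 = π(0.0316)²/4 = 0.0007843 m²; mean velocity V = Q/A = 0.003583/0.0007843 = 4.569 m/s.
Reynolds number Re = ρVD/μ = 896 · 4.569 · 0.0316 / 0.00549 = 2.356e+04.
Re > 4000 → turbulent. Relative roughness ε/D = 2e-06/0.0316 = 6.33e-05. Swamee-Jain: f = 0.25/(log₁₀[6.33e-05/3.7 + 5.74/2.356e+04^0.9])² = 0.25/(log₁₀[1.71e-05 + 0.000667])² = 0.25/(-3.165)² = 0.02496.
Darcy-Weisbach: ΔP = f(L/D)(ρV²/2) = 0.02496·(31.5/0.0316)·(896·4.569²/2) = 0.02496·996.8·9352 = 2.327e+05 Pa.
ΔP = 2.327e+05 Pa = 2.33 bar.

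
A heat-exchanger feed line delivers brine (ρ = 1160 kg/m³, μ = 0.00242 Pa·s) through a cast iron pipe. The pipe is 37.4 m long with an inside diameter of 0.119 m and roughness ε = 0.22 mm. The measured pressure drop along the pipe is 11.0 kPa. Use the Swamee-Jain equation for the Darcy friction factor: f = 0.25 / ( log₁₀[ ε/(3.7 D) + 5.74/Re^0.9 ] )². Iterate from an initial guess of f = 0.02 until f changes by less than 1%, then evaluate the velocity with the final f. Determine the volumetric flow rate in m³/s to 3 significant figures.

Q ≈ 0.0172 m³/s

Rearranging Darcy-Weisbach: V = √(2·ΔP·D/(f·L·ρ)). With ε/D = 0.00022/0.119 = 0.00185, iterate starting from f = 0.02:
  f = 0.02 → V = √(2·1.1e+04·0.119/(0.02·37.4·1160)) = 1.737 m/s; Re = ρVD/μ = 9.908e+04; f → 0.02494
  f = 0.02494 → V = 1.555 m/s; Re = 8.872e+04; f → 0.02513
Converged (Δf/f < 1%). With the final f = 0.02513: V = √(2·1.1e+04·0.119/(0.02513·37.4·1160)) = 1.549 m/s.
Q = V·A = 1.549·(π/4·0.119²) = 0.01723 m³/s = 0.0172 m³/s.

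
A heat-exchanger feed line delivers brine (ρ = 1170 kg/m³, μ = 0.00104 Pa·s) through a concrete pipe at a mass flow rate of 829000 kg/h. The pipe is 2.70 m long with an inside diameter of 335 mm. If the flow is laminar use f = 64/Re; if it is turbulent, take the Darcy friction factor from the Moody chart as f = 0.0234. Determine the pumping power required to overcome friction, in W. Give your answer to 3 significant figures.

P ≈ 108 W

ṁ = 829000 kg/h = 829000/3600 = 230.3 kg/s.
A = πD²/4 = π(0.335)²/4 = 0.08814 m²; mean velocity V = ṁ/(ρA) = 230.3/(1170 · 0.08814) = 2.233 m/s.
Reynolds number Re = ρVD/μ = 1170 · 2.233 · 0.335 / 0.00104 = 8.416e+05.
Re > 4000 → turbulent; use the Moody-chart value f = 0.0234.
Darcy-Weisbach: ΔP = f(L/D)(ρV²/2) = 0.0234·(2.7/0.335)·(1170·2.233²/2) = 0.0234·8.06·2917 = 550.1 Pa.
Q = ṁ/ρ = 230.3/1170 = 0.1968 m³/s.
Pumping power P = QΔP = 0.1968·550.1 = 108.3 W = 108 W.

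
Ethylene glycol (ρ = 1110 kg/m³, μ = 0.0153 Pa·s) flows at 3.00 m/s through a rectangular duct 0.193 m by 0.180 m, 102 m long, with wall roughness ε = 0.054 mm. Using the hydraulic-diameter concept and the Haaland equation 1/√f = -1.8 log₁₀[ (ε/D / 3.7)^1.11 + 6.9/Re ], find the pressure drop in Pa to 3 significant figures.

Hydraulic diameter D_h = 4A/P = 4·(0.193·0.18)/(2·(0.193+0.18)) = 0.139/0.746 = 0.1863 m.
Re = ρVD_h/μ = 1110·3·0.1863/0.0153 = 4.054e+04.
ε/D_h = 5.4e-05/0.1863 = 0.00029; Haaland gives 1/√f = -1.8 log₁₀[2.77e-05+0.00017] = 6.666, so f = 0.0225.
ΔP = f(L/D_h)(ρV²/2) = 0.0225·102/0.1863·4995 = 6.155e+04 Pa.

ΔP ≈ 61500 Pa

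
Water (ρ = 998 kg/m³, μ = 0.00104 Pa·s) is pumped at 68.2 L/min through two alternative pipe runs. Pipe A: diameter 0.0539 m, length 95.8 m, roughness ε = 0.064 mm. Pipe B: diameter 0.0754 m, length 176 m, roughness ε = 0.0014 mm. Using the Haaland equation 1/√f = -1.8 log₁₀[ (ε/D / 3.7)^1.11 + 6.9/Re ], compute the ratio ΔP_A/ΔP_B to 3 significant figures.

Pipe A: V = Q/A = 0.001137/0.002282 = 0.4982 m/s; Re = 2.577e+04; ε/D = 0.00119; Haaland → f = 0.02674; ΔP_A = f(L/D)(ρV²/2) = 5884 Pa.
Pipe B: V = Q/A = 0.001137/0.004465 = 0.2546 m/s; Re = 1.842e+04; ε/D = 1.86e-05; Haaland → f = 0.02631; ΔP_B = f(L/D)(ρV²/2) = 1986 Pa.
ΔP_A/ΔP_B = 5884/1986 = 2.96.

ΔP_A/ΔP_B ≈ 2.96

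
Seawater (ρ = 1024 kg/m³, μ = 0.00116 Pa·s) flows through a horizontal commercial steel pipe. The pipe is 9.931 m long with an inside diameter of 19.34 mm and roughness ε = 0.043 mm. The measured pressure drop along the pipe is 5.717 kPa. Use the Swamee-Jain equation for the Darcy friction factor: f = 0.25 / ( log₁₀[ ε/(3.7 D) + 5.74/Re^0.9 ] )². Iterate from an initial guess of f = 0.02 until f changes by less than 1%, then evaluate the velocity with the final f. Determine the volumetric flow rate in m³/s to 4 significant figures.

Rearranging Darcy-Weisbach: V = √(2·ΔP·D/(f·L·ρ)). With ε/D = 4.3e-05/0.01934 = 0.00222, iterate starting from f = 0.02:
  f = 0.02 → V = √(2·5717·0.01934/(0.02·9.931·1024)) = 1.043 m/s; Re = ρVD/μ = 1.78e+04; f → 0.03108
  f = 0.03108 → V = 0.8364 m/s; Re = 1.428e+04; f → 0.03227
  f = 0.03227 → V = 0.8208 m/s; Re = 1.401e+04; f → 0.03238
Converged (Δf/f < 1%). With the final f = 0.03238: V = √(2·5717·0.01934/(0.03238·9.931·1024)) = 0.8195 m/s.
Q = V·A = 0.8195·(π/4·0.01934²) = 0.0002407 m³/s = 2.407×10^-4 m³/s.

Q ≈ 2.407×10^-4 m³/s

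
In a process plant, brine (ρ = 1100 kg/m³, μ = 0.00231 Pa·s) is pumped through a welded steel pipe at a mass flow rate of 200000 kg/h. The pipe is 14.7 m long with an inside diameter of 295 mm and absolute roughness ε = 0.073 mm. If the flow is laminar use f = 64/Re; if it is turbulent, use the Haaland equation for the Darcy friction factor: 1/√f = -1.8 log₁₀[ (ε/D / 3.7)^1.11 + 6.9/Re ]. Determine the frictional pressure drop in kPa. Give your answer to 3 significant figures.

ΔP ≈ 0.282 kPa

ṁ = 200000 kg/h = 200000/3600 = 55.56 kg/s.
A = πD²/4 = π(0.295)²/4 = 0.06835 m²; mean velocity V = ṁ/(ρA) = 55.56/(1100 · 0.06835) = 0.7389 m/s.
Reynolds number Re = ρVD/μ = 1100 · 0.7389 · 0.295 / 0.00231 = 1.038e+05.
Re > 4000 → turbulent. Relative roughness ε/D = 7.3e-05/0.295 = 0.000247. Haaland: 1/√f = -1.8 log₁₀[(0.000247/3.7)^1.11 + 6.9/1.038e+05] = -1.8 log₁₀[2.32e-05 + 6.65e-05] = 7.285, so f = 0.01884.
Darcy-Weisbach: ΔP = f(L/D)(ρV²/2) = 0.01884·(14.7/0.295)·(1100·0.7389²/2) = 0.01884·49.83·300.3 = 282 Pa.
ΔP = 282 Pa = 0.282 kPa.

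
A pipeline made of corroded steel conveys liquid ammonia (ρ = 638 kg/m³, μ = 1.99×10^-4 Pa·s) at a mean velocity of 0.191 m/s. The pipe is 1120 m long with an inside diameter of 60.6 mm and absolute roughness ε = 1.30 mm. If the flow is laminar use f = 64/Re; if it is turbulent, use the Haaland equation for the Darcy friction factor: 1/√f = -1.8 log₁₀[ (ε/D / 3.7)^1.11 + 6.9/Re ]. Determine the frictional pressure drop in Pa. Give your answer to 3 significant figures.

Reynolds number Re = ρVD/μ = 638 · 0.191 · 0.0606 / 0.000199 = 3.711e+04.
Re > 4000 → turbulent. Relative roughness ε/D = 0.0013/0.0606 = 0.0215. Haaland: 1/√f = -1.8 log₁₀[(0.0215/3.7)^1.11 + 6.9/3.711e+04] = -1.8 log₁₀[0.00329 + 0.000186] = 4.426, so f = 0.05105.
Darcy-Weisbach: ΔP = f(L/D)(ρV²/2) = 0.05105·(1120/0.0606)·(638·0.191²/2) = 0.05105·1.848e+04·11.64 = 1.098e+04 Pa.

ΔP ≈ 11000 Pa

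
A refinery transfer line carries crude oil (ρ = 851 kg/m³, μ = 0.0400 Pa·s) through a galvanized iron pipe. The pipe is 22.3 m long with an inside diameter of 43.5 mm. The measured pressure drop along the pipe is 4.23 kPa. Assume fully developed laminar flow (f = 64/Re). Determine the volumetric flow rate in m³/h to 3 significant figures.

Q ≈ 1.50 m³/h

For laminar flow, f = 64/Re with Re = ρVD/μ, so Darcy-Weisbach reduces to ΔP = 32μLV/D². Solving for V: V = ΔP·D²/(32μL) = 4230·(0.0435)²/(32·0.04·22.3) = 0.2804 m/s.
Check: Re = ρVD/μ = 851·0.2804·0.0435/0.04 = 259.5 < 2300, so the laminar assumption holds.
Q = V·A = 0.2804·(π/4·0.0435²) = 0.0004167 m³/s = 1.50 m³/h.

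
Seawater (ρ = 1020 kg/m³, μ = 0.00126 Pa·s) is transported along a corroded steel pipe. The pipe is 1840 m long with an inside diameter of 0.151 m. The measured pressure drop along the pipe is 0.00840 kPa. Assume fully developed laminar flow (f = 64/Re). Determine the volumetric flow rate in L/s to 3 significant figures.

For laminar flow, f = 64/Re with Re = ρVD/μ, so Darcy-Weisbach reduces to ΔP = 32μLV/D². Solving for V: V = ΔP·D²/(32μL) = 8.4·(0.151)²/(32·0.00126·1840) = 0.002582 m/s.
Check: Re = ρVD/μ = 1020·0.002582·0.151/0.00126 = 315.6 < 2300, so the laminar assumption holds.
Q = V·A = 0.002582·(π/4·0.151²) = 4.623e-05 m³/s = 0.0462 L/s.

Q ≈ 0.0462 L/s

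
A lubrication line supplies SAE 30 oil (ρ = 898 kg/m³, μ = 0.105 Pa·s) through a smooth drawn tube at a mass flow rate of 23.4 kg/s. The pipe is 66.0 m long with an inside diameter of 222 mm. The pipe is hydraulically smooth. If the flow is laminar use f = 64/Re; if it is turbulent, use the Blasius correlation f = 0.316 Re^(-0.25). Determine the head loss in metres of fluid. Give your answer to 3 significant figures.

h_f ≈ 0.344 m

A = πD²/4 = π(0.222)²/4 = 0.03871 m²; mean velocity V = ṁ/(ρA) = 23.4/(898 · 0.03871) = 0.6732 m/s.
Reynolds number Re = ρVD/μ = 898 · 0.6732 · 0.222 / 0.105 = 1278.
Re < 2300 → laminar flow, so f = 64/Re = 64/1278 = 0.05007 (the turbulent correlation is not needed).
Darcy-Weisbach: ΔP = f(L/D)(ρV²/2) = 0.05007·(66/0.222)·(898·0.6732²/2) = 0.05007·297.3·203.5 = 3029 Pa.
Head loss h_f = ΔP/(ρg) = 3029/(898·9.81) = 0.344 m.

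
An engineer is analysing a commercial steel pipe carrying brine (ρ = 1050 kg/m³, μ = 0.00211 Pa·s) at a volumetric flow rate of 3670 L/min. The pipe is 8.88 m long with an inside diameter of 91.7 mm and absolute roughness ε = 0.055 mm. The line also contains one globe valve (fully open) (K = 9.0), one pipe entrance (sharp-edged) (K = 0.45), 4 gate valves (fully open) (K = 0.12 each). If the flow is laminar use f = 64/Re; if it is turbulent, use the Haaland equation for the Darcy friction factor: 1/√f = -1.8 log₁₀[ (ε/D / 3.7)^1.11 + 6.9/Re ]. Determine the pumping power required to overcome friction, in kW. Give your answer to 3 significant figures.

Q = 3670 L/min = 3670/60000 = 0.06117 m³/s.
Cross-sectional area A = πD²/4 = π(0.0917)²/4 = 0.006604 m²; mean velocity V = Q/A = 0.06117/0.006604 = 9.262 m/s.
Reynolds number Re = ρVD/μ = 1050 · 9.262 · 0.0917 / 0.00211 = 4.226e+05.
Re > 4000 → turbulent. Relative roughness ε/D = 5.5e-05/0.0917 = 0.0006. Haaland: 1/√f = -1.8 log₁₀[(0.0006/3.7)^1.11 + 6.9/4.226e+05] = -1.8 log₁₀[6.21e-05 + 1.63e-05] = 7.39, so f = 0.01831.
Total minor-loss coefficient ΣK = 1·9 + 1·0.45 + 4·0.12 = 9.93.
ΔP = [f·L/D + ΣK]·(ρV²/2) = [0.01831·8.88/0.0917 + 9.93]·(1050·9.262²/2) = [1.773 + 9.93]·4.503e+04 = 5.27e+05 Pa.
Pumping power P = QΔP = 0.06117·5.27e+05 = 32240 W = 32.2 kW.

P ≈ 32.2 kW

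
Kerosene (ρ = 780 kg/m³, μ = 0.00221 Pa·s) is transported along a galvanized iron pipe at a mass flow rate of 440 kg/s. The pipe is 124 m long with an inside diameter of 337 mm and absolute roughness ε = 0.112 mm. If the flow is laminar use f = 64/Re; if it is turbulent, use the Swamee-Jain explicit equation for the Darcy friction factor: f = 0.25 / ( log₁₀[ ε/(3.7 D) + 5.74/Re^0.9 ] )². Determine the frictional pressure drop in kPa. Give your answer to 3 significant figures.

A = πD²/4 = π(0.337)²/4 = 0.0892 m²; mean velocity V = ṁ/(ρA) = 440/(780 · 0.0892) = 6.324 m/s.
Reynolds number Re = ρVD/μ = 780 · 6.324 · 0.337 / 0.00221 = 7.522e+05.
Re > 4000 → turbulent. Relative roughness ε/D = 0.000112/0.337 = 0.000332. Swamee-Jain: f = 0.25/(log₁₀[0.000332/3.7 + 5.74/7.522e+05^0.9])² = 0.25/(log₁₀[8.98e-05 + 2.95e-05])² = 0.25/(-3.923)² = 0.01624.
Darcy-Weisbach: ΔP = f(L/D)(ρV²/2) = 0.01624·(124/0.337)·(780·6.324²/2) = 0.01624·368·1.56e+04 = 9.323e+04 Pa.
ΔP = 9.323e+04 Pa = 93.2 kPa.

ΔP ≈ 93.2 kPa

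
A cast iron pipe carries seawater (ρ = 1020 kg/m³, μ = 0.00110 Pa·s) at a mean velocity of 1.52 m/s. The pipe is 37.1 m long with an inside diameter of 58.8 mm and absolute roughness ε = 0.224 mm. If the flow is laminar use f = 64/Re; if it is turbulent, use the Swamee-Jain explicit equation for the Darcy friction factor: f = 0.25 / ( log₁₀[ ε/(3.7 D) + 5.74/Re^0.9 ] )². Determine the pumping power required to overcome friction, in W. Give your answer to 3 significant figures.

Reynolds number Re = ρVD/μ = 1020 · 1.52 · 0.0588 / 0.0011 = 8.288e+04.
Re > 4000 → turbulent. Relative roughness ε/D = 0.000224/0.0588 = 0.00381. Swamee-Jain: f = 0.25/(log₁₀[0.00381/3.7 + 5.74/8.288e+04^0.9])² = 0.25/(log₁₀[0.00103 + 0.000215])² = 0.25/(-2.905)² = 0.02962.
Darcy-Weisbach: ΔP = f(L/D)(ρV²/2) = 0.02962·(37.1/0.0588)·(1020·1.52²/2) = 0.02962·631·1178 = 2.202e+04 Pa.
Q = V·A = 1.52·0.002715 = 0.004128 m³/s.
Pumping power P = QΔP = 0.004128·2.202e+04 = 90.91 W = 90.9 W.

P ≈ 90.9 W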